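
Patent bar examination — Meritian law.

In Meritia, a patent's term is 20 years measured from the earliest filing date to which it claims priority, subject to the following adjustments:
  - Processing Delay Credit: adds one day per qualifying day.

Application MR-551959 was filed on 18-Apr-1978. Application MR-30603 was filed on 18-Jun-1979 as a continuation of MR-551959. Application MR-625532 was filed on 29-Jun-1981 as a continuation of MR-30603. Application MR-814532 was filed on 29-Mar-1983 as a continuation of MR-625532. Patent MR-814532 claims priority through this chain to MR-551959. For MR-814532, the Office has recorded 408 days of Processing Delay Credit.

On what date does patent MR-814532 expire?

Earliest priority filing: 18 April 1978.
Base term: 18 April 1978 + 20 years → 18 April 1998.
Processing Delay Credit: +408 days → 31 May 1999.

1999-05-31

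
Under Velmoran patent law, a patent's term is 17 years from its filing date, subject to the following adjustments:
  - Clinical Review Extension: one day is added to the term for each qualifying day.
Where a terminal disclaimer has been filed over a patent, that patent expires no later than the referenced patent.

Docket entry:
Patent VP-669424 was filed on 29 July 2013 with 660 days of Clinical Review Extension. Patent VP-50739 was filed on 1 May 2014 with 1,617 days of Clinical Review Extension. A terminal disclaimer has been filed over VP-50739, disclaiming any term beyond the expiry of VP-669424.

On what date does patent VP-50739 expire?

Natural term of VP-50739:
  Base: filing + 17 years → 1 May 2031.
  Clinical Review Extension: +1617 days → 4 October 2035.
Expiry of referenced patent VP-669424:
  Base: filing + 17 years → 29 July 2030.
  Clinical Review Extension: +660 days → 19 May 2032.
Terminal disclaimer: VP-50739 expires on the earlier of 4 October 2035 and 19 May 2032.

2032-05-19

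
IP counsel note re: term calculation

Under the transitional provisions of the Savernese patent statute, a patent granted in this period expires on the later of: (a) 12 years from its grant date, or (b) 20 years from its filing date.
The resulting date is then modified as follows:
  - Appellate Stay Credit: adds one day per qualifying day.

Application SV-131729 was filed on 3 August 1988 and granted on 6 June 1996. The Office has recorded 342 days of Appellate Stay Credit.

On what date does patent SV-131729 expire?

2009-07-11

(a) grant + 12 years → 6 June 2008.
(b) filing + 20 years → 3 August 2008.
Later of the two: 3 August 2008.
Appellate Stay Credit: +342 days → 11 July 2009.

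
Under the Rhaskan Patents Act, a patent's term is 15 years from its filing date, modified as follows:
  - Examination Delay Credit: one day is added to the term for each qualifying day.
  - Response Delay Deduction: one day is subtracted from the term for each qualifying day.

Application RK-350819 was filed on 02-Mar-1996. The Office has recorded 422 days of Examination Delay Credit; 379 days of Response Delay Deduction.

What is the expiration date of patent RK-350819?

April 14, 2011

Base term: filing date + 15 years → 2 March 2011.
Examination Delay Credit: +422 days → 27 April 2012.
Response Delay Deduction: −379 days → 14 April 2011.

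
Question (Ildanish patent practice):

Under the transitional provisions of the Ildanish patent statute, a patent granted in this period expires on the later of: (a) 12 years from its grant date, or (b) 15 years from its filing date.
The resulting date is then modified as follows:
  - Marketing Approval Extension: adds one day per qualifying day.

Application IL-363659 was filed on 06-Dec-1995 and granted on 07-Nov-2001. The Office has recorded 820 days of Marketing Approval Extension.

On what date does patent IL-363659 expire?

February 5, 2016

(a) grant + 12 years → 7 November 2013.
(b) filing + 15 years → 6 December 2010.
Later of the two: 7 November 2013.
Marketing Approval Extension: +820 days → 5 February 2016.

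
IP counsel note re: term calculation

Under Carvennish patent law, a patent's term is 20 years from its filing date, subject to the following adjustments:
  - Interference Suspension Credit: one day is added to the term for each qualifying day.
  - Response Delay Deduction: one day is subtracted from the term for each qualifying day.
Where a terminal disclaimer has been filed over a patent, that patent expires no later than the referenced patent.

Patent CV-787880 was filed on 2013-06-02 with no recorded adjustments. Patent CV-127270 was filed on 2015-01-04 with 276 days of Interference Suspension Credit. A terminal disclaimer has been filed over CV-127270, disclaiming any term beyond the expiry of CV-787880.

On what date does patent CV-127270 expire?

June 2, 2033

Natural term of CV-127270:
  Base: filing + 20 years → 4 January 2035.
  Interference Suspension Credit: +276 days → 7 October 2035.
Expiry of referenced patent CV-787880:
  Base: filing + 20 years → 2 June 2033.
Terminal disclaimer: CV-127270 expires on the earlier of 7 October 2035 and 2 June 2033.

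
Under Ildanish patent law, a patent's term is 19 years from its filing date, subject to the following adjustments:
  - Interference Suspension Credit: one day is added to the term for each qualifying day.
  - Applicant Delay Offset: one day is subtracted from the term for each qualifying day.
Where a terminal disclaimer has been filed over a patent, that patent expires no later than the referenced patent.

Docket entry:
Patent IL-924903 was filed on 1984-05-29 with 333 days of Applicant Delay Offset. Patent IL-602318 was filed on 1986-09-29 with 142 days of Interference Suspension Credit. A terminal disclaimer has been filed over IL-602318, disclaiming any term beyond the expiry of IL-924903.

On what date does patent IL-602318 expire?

June 30, 2002

Natural term of IL-602318:
  Base: filing + 19 years → 29 September 2005.
  Interference Suspension Credit: +142 days → 18 February 2006.
Expiry of referenced patent IL-924903:
  Base: filing + 19 years → 29 May 2003.
  Applicant Delay Offset: −333 days → 30 June 2002.
Terminal disclaimer: IL-602318 expires on the earlier of 18 February 2006 and 30 June 2002.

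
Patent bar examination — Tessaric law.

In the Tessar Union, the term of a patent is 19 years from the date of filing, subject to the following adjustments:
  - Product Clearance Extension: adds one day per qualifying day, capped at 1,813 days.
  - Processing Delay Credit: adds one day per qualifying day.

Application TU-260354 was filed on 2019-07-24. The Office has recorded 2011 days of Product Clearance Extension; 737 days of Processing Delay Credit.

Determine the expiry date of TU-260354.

Base term: filing date + 19 years → 24 July 2038.
Product Clearance Extension: 2011 days claimed exceeds the 1813-day cap, so +1813 days → 11 July 2043.
Processing Delay Credit: +737 days → 17 July 2045.

July 17, 2045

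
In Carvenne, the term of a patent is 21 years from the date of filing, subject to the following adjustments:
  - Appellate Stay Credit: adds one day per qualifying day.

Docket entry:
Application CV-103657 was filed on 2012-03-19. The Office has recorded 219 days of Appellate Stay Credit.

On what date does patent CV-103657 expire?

Base term: filing date + 21 years → 19 March 2033.
Appellate Stay Credit: +219 days → 24 October 2033.

October 24, 2033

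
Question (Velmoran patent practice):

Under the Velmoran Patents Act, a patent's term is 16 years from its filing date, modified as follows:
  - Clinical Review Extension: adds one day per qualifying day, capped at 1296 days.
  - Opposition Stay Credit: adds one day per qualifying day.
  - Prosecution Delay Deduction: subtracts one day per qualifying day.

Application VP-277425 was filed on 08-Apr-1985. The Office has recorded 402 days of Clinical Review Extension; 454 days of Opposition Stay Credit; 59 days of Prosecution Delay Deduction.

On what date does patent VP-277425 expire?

Base term: filing date + 16 years → 8 April 2001.
Clinical Review Extension: 402 days (within the 1296-day cap) → +402 days → 15 May 2002.
Opposition Stay Credit: +454 days → 12 August 2003.
Prosecution Delay Deduction: −59 days → 14 June 2003.

June 14, 2003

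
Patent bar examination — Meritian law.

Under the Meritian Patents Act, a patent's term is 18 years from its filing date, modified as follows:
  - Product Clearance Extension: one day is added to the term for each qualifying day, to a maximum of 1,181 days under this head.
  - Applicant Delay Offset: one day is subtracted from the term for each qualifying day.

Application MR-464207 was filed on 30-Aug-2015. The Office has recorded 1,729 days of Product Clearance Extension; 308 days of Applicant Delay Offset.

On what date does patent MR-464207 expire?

2036-01-20

Base term: filing date + 18 years → 30 August 2033.
Product Clearance Extension: 1729 days claimed exceeds the 1181-day cap, so +1181 days → 23 November 2036.
Applicant Delay Offset: −308 days → 20 January 2036.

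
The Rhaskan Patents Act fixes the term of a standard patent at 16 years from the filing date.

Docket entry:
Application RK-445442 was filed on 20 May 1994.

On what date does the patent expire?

Filing date + 16 years → 20 May 2010.

May 20, 2010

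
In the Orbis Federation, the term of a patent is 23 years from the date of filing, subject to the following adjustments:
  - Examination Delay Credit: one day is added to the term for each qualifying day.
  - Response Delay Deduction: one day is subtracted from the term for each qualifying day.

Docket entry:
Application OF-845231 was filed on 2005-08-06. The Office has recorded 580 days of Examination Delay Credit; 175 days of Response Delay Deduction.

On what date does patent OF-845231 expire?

2029-09-15

Base term: filing date + 23 years → 6 August 2028.
Examination Delay Credit: +580 days → 9 March 2030.
Response Delay Deduction: −175 days → 15 September 2029.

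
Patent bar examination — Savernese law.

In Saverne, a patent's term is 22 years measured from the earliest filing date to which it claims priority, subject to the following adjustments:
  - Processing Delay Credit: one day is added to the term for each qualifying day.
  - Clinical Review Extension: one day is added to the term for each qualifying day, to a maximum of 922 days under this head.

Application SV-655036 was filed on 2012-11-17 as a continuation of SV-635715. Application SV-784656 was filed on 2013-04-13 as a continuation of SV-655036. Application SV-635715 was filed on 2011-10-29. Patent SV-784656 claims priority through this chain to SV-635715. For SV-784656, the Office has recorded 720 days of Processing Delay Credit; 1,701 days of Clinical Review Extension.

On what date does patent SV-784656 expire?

April 28, 2038

Earliest priority filing: 29 October 2011.
Base term: 29 October 2011 + 22 years → 29 October 2033.
Processing Delay Credit: +720 days → 19 October 2035.
Clinical Review Extension: 1701 days claimed exceeds the 922-day cap, so +922 days → 28 April 2038.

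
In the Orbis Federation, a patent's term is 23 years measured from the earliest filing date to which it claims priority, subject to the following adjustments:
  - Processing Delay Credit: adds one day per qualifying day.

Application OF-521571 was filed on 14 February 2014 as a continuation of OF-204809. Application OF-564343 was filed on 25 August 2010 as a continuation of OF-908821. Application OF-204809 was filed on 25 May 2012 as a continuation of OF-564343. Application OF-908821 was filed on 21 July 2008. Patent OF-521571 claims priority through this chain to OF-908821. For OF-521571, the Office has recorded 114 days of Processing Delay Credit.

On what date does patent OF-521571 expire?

Earliest priority filing: 21 July 2008.
Base term: 21 July 2008 + 23 years → 21 July 2031.
Processing Delay Credit: +114 days → 12 November 2031.

November 12, 2031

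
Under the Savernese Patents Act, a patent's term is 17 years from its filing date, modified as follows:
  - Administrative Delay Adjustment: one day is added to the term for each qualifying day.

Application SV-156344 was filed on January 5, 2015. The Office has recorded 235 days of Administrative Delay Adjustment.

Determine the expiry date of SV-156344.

August 27, 2032

Base term: filing date + 17 years → 5 January 2032.
Administrative Delay Adjustment: +235 days → 27 August 2032.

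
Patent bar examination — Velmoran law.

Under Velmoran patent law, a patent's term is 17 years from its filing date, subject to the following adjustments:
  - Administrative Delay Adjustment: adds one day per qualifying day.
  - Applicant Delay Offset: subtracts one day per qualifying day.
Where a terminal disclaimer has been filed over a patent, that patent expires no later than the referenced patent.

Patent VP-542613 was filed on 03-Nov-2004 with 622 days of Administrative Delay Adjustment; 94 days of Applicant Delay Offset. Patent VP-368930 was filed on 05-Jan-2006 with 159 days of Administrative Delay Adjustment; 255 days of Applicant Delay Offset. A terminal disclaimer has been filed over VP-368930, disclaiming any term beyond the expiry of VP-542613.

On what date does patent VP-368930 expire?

Natural term of VP-368930:
  Base: filing + 17 years → 5 January 2023.
  Administrative Delay Adjustment: +159 days → 13 June 2023.
  Applicant Delay Offset: −255 days → 1 October 2022.
Expiry of referenced patent VP-542613:
  Base: filing + 17 years → 3 November 2021.
  Administrative Delay Adjustment: +622 days → 18 July 2023.
  Applicant Delay Offset: −94 days → 15 April 2023.
Terminal disclaimer: VP-368930 expires on the earlier of 1 October 2022 and 15 April 2023.

2022-10-01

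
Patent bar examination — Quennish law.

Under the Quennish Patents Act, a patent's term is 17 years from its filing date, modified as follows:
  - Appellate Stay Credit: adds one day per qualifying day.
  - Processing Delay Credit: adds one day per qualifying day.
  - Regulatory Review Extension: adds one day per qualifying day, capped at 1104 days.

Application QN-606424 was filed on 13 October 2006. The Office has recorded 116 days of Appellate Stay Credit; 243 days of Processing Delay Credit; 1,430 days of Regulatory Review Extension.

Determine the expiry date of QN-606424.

Base term: filing date + 17 years → 13 October 2023.
Appellate Stay Credit: +116 days → 6 February 2024.
Processing Delay Credit: +243 days → 6 October 2024.
Regulatory Review Extension: 1430 days claimed exceeds the 1104-day cap, so +1104 days → 15 October 2027.

2027-10-15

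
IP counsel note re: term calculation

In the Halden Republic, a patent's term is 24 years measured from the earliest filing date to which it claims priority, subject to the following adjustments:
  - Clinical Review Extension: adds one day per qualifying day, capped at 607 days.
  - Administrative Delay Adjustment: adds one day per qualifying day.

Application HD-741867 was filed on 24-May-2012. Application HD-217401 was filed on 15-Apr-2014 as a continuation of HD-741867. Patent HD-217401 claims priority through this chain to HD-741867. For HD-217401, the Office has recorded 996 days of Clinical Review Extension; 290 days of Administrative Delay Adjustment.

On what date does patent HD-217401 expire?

2038-11-07

Earliest priority filing: 24 May 2012.
Base term: 24 May 2012 + 24 years → 24 May 2036.
Clinical Review Extension: 996 days claimed exceeds the 607-day cap, so +607 days → 21 January 2038.
Administrative Delay Adjustment: +290 days → 7 November 2038.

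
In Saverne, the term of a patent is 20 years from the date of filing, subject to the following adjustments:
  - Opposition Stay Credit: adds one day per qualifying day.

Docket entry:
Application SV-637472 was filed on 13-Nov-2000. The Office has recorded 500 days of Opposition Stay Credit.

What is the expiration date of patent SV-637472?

Base term: filing date + 20 years → 13 November 2020.
Opposition Stay Credit: +500 days → 28 March 2022.

2022-03-28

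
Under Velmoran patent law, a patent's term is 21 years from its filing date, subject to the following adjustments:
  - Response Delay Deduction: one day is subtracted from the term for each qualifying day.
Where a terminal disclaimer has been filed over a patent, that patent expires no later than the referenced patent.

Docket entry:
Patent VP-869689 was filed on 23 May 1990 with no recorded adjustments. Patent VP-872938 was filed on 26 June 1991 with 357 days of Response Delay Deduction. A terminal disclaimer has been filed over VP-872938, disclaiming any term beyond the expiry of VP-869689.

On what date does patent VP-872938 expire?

May 23, 2011

Natural term of VP-872938:
  Base: filing + 21 years → 26 June 2012.
  Response Delay Deduction: −357 days → 5 July 2011.
Expiry of referenced patent VP-869689:
  Base: filing + 21 years → 23 May 2011.
Terminal disclaimer: VP-872938 expires on the earlier of 5 July 2011 and 23 May 2011.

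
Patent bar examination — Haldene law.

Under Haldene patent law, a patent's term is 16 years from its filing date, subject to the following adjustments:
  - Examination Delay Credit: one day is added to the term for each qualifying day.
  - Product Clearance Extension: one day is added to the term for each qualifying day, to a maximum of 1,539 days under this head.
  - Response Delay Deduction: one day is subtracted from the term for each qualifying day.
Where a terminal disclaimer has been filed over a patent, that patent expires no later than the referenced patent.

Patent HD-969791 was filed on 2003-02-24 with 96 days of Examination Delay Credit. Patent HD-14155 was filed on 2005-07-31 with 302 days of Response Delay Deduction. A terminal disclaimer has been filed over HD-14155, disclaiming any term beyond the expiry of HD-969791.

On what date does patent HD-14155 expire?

2019-05-31

Natural term of HD-14155:
  Base: filing + 16 years → 31 July 2021.
  Response Delay Deduction: −302 days → 2 October 2020.
Expiry of referenced patent HD-969791:
  Base: filing + 16 years → 24 February 2019.
  Examination Delay Credit: +96 days → 31 May 2019.
Terminal disclaimer: HD-14155 expires on the earlier of 2 October 2020 and 31 May 2019.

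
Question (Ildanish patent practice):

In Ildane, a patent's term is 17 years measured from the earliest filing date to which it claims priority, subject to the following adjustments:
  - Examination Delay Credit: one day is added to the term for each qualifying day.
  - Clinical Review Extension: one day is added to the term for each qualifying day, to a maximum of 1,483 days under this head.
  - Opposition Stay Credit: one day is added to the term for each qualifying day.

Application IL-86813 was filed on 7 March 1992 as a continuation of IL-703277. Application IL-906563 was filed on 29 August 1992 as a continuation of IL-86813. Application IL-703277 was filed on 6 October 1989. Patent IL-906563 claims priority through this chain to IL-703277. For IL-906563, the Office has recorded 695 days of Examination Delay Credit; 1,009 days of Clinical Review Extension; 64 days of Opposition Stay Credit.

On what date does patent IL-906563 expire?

Earliest priority filing: 6 October 1989.
Base term: 6 October 1989 + 17 years → 6 October 2006.
Examination Delay Credit: +695 days → 31 August 2008.
Clinical Review Extension: 1009 days (within the 1483-day cap) → +1009 days → 6 June 2011.
Opposition Stay Credit: +64 days → 9 August 2011.

August 9, 2011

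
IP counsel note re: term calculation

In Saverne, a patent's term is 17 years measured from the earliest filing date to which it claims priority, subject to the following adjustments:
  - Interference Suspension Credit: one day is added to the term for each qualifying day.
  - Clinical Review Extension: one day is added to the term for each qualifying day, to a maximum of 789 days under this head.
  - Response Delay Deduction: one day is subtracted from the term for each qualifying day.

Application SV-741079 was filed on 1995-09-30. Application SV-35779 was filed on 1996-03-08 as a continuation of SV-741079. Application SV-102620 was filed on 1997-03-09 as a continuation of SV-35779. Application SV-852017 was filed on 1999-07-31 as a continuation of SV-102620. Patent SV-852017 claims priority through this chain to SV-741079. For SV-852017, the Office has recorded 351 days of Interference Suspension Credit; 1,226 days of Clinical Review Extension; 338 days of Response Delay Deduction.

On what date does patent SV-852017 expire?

December 11, 2014

Earliest priority filing: 30 September 1995.
Base term: 30 September 1995 + 17 years → 30 September 2012.
Interference Suspension Credit: +351 days → 16 September 2013.
Clinical Review Extension: 1226 days claimed exceeds the 789-day cap, so +789 days → 14 November 2015.
Response Delay Deduction: −338 days → 11 December 2014.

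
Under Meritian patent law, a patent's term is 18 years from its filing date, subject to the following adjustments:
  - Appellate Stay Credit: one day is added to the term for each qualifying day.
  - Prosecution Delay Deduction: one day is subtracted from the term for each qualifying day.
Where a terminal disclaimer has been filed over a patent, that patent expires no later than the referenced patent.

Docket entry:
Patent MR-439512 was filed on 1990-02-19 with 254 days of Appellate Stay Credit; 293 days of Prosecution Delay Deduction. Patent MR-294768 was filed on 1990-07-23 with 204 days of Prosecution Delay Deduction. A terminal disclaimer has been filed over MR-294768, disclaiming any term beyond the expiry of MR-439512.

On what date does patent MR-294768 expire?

2008-01-01

Natural term of MR-294768:
  Base: filing + 18 years → 23 July 2008.
  Prosecution Delay Deduction: −204 days → 1 January 2008.
Expiry of referenced patent MR-439512:
  Base: filing + 18 years → 19 February 2008.
  Appellate Stay Credit: +254 days → 30 October 2008.
  Prosecution Delay Deduction: −293 days → 11 January 2008.
Terminal disclaimer: MR-294768 expires on the earlier of 1 January 2008 and 11 January 2008.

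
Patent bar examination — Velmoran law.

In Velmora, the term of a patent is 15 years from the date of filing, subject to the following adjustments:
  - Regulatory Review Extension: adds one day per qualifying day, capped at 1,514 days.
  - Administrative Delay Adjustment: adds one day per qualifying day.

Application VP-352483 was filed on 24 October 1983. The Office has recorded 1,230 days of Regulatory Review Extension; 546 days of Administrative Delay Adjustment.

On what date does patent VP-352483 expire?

Base term: filing date + 15 years → 24 October 1998.
Regulatory Review Extension: 1230 days (within the 1514-day cap) → +1230 days → 7 March 2002.
Administrative Delay Adjustment: +546 days → 4 September 2003.

2003-09-04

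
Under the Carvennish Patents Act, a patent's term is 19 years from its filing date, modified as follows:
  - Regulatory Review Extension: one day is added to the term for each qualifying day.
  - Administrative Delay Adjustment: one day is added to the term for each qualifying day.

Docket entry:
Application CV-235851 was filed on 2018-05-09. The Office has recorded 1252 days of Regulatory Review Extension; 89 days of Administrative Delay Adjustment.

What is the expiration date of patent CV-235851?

Base term: filing date + 19 years → 9 May 2037.
Regulatory Review Extension: +1252 days → 12 October 2040.
Administrative Delay Adjustment: +89 days → 9 January 2041.

2041-01-09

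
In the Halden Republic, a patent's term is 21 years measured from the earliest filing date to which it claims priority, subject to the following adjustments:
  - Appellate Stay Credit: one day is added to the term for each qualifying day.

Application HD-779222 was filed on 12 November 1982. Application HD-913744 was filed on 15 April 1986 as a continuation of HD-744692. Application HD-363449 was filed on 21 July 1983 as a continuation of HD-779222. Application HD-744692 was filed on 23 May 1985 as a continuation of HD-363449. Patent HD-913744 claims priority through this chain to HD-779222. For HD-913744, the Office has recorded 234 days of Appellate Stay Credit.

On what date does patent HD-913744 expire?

2004-07-03

Earliest priority filing: 12 November 1982.
Base term: 12 November 1982 + 21 years → 12 November 2003.
Appellate Stay Credit: +234 days → 3 July 2004.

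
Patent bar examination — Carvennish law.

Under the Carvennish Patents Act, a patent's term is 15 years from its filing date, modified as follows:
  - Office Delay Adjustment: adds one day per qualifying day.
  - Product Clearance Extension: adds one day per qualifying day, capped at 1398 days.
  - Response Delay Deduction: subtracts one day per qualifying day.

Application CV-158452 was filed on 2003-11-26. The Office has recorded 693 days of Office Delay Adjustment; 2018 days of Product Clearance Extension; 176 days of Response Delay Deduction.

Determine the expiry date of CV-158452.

February 23, 2024

Base term: filing date + 15 years → 26 November 2018.
Office Delay Adjustment: +693 days → 19 October 2020.
Product Clearance Extension: 2018 days claimed exceeds the 1398-day cap, so +1398 days → 17 August 2024.
Response Delay Deduction: −176 days → 23 February 2024.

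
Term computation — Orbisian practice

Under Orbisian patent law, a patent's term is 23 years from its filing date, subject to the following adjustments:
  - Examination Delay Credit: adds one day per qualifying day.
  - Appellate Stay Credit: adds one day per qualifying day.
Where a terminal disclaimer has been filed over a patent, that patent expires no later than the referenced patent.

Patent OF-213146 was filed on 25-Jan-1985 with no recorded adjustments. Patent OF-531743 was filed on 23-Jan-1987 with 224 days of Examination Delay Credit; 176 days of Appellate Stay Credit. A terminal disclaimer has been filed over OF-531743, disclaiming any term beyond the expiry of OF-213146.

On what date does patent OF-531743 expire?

2008-01-25

Natural term of OF-531743:
  Base: filing + 23 years → 23 January 2010.
  Examination Delay Credit: +224 days → 4 September 2010.
  Appellate Stay Credit: +176 days → 27 February 2011.
Expiry of referenced patent OF-213146:
  Base: filing + 23 years → 25 January 2008.
Terminal disclaimer: OF-531743 expires on the earlier of 27 February 2011 and 25 January 2008.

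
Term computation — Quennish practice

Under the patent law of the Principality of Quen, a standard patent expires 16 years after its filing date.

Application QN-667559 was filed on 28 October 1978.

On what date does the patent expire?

Filing date + 16 years → 28 October 1994.

October 28, 1994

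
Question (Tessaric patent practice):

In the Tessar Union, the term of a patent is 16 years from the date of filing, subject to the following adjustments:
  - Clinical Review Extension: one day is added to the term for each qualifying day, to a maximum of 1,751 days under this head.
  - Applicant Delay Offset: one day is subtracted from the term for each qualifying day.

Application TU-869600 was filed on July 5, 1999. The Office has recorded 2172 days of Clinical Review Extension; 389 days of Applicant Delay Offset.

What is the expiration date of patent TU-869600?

March 28, 2019

Base term: filing date + 16 years → 5 July 2015.
Clinical Review Extension: 2172 days claimed exceeds the 1751-day cap, so +1751 days → 20 April 2020.
Applicant Delay Offset: −389 days → 28 March 2019.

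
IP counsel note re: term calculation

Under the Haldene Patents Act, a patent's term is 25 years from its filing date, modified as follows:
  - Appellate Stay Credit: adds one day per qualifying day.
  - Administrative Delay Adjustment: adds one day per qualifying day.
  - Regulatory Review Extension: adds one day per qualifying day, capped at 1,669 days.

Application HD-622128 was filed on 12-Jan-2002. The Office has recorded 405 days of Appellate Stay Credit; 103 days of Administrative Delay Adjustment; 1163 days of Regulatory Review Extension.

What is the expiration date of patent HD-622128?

Base term: filing date + 25 years → 12 January 2027.
Appellate Stay Credit: +405 days → 21 February 2028.
Administrative Delay Adjustment: +103 days → 3 June 2028.
Regulatory Review Extension: 1163 days (within the 1669-day cap) → +1163 days → 10 August 2031.

2031-08-10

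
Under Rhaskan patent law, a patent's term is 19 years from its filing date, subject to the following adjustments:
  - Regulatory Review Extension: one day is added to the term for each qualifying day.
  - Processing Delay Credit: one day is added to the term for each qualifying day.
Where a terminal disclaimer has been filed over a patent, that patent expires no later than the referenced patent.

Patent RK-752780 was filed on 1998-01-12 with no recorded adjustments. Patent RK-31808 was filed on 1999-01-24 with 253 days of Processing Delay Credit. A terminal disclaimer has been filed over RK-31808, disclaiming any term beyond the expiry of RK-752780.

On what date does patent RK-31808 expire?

Natural term of RK-31808:
  Base: filing + 19 years → 24 January 2018.
  Processing Delay Credit: +253 days → 4 October 2018.
Expiry of referenced patent RK-752780:
  Base: filing + 19 years → 12 January 2017.
Terminal disclaimer: RK-31808 expires on the earlier of 4 October 2018 and 12 January 2017.

January 12, 2017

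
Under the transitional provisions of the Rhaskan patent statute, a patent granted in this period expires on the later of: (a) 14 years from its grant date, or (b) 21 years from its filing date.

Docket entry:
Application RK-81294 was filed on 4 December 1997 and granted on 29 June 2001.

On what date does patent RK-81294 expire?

(a) grant + 14 years → 29 June 2015.
(b) filing + 21 years → 4 December 2018.
Later of the two: 4 December 2018.

2018-12-04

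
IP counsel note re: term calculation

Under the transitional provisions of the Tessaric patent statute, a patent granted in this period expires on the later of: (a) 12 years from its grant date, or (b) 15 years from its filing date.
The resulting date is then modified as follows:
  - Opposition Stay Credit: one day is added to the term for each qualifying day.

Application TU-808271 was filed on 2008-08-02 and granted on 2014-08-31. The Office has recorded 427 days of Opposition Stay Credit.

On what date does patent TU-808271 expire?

November 1, 2027

(a) grant + 12 years → 31 August 2026.
(b) filing + 15 years → 2 August 2023.
Later of the two: 31 August 2026.
Opposition Stay Credit: +427 days → 1 November 2027.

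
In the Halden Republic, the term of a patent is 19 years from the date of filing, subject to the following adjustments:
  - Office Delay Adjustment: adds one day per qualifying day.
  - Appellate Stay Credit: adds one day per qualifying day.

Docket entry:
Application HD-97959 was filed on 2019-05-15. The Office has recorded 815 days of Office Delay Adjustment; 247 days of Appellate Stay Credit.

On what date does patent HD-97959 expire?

2041-04-11

Base term: filing date + 19 years → 15 May 2038.
Office Delay Adjustment: +815 days → 7 August 2040.
Appellate Stay Credit: +247 days → 11 April 2041.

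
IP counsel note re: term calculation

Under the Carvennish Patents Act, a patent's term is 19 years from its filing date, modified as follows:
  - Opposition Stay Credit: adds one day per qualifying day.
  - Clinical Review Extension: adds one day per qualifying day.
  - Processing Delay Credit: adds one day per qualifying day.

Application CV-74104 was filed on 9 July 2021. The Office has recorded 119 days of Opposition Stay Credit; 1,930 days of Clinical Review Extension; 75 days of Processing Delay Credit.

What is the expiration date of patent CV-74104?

Base term: filing date + 19 years → 9 July 2040.
Opposition Stay Credit: +119 days → 5 November 2040.
Clinical Review Extension: +1930 days → 17 February 2046.
Processing Delay Credit: +75 days → 3 May 2046.

May 3, 2046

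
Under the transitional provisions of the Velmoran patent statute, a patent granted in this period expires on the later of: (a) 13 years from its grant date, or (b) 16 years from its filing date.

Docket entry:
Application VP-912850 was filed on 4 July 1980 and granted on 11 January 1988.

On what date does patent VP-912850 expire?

January 11, 2001

(a) grant + 13 years → 11 January 2001.
(b) filing + 16 years → 4 July 1996.
Later of the two: 11 January 2001.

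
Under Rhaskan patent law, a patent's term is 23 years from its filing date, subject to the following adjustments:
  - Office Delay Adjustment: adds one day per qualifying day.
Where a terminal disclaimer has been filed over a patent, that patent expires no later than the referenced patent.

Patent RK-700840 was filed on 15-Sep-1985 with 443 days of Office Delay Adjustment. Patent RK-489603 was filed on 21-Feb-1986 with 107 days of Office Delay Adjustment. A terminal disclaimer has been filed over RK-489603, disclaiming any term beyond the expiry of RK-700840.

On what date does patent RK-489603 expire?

June 8, 2009

Natural term of RK-489603:
  Base: filing + 23 years → 21 February 2009.
  Office Delay Adjustment: +107 days → 8 June 2009.
Expiry of referenced patent RK-700840:
  Base: filing + 23 years → 15 September 2008.
  Office Delay Adjustment: +443 days → 2 December 2009.
Terminal disclaimer: RK-489603 expires on the earlier of 8 June 2009 and 2 December 2009.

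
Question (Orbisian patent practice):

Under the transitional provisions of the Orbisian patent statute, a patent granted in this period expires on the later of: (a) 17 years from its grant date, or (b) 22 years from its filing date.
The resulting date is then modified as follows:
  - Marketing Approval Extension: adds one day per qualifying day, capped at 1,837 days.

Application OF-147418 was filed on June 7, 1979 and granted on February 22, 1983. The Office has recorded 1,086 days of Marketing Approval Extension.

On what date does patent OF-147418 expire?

(a) grant + 17 years → 22 February 2000.
(b) filing + 22 years → 7 June 2001.
Later of the two: 7 June 2001.
Marketing Approval Extension: 1086 days (within the 1837-day cap) → +1086 days → 28 May 2004.

May 28, 2004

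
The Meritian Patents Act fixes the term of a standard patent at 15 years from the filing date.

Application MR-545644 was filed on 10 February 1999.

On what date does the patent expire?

February 10, 2014

Filing date + 15 years → 10 February 2014.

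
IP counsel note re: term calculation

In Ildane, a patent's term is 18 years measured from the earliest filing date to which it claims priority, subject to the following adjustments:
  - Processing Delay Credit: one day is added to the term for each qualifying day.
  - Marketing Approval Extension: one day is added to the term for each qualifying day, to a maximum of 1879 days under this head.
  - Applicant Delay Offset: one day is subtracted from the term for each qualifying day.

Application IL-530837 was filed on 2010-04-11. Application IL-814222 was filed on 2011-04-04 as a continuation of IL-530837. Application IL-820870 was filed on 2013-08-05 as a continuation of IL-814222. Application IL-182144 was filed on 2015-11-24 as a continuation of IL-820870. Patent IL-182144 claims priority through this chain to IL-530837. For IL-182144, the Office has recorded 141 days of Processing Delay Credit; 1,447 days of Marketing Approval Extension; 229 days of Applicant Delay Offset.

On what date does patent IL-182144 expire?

December 31, 2031

Earliest priority filing: 11 April 2010.
Base term: 11 April 2010 + 18 years → 11 April 2028.
Processing Delay Credit: +141 days → 30 August 2028.
Marketing Approval Extension: 1447 days (within the 1879-day cap) → +1447 days → 16 August 2032.
Applicant Delay Offset: −229 days → 31 December 2031.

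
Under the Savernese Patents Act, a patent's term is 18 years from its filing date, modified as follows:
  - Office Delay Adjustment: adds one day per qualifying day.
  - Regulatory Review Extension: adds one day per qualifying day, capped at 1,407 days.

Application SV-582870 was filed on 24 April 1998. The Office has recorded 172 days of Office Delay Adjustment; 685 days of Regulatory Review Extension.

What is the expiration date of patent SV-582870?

August 29, 2018

Base term: filing date + 18 years → 24 April 2016.
Office Delay Adjustment: +172 days → 13 October 2016.
Regulatory Review Extension: 685 days (within the 1407-day cap) → +685 days → 29 August 2018.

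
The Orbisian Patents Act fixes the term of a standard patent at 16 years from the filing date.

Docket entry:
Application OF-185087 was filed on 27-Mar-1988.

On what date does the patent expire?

2004-03-27

Filing date + 16 years → 27 March 2004.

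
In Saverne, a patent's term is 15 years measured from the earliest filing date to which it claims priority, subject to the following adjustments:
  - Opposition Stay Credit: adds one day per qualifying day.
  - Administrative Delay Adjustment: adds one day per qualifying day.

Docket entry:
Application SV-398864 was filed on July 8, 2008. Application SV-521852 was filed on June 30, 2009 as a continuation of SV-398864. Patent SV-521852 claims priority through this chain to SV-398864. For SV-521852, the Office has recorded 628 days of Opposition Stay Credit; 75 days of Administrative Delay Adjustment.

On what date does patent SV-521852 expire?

2025-06-10

Earliest priority filing: 8 July 2008.
Base term: 8 July 2008 + 15 years → 8 July 2023.
Opposition Stay Credit: +628 days → 27 March 2025.
Administrative Delay Adjustment: +75 days → 10 June 2025.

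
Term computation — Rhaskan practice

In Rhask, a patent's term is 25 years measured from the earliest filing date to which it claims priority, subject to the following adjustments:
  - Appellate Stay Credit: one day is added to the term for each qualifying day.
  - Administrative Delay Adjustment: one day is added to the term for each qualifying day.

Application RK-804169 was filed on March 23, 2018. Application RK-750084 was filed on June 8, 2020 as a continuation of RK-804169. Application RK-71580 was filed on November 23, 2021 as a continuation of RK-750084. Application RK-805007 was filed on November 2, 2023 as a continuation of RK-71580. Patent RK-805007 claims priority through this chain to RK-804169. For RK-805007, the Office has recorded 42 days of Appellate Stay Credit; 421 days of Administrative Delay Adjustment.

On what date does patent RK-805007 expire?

Earliest priority filing: 23 March 2018.
Base term: 23 March 2018 + 25 years → 23 March 2043.
Appellate Stay Credit: +42 days → 4 May 2043.
Administrative Delay Adjustment: +421 days → 28 June 2044.

2044-06-28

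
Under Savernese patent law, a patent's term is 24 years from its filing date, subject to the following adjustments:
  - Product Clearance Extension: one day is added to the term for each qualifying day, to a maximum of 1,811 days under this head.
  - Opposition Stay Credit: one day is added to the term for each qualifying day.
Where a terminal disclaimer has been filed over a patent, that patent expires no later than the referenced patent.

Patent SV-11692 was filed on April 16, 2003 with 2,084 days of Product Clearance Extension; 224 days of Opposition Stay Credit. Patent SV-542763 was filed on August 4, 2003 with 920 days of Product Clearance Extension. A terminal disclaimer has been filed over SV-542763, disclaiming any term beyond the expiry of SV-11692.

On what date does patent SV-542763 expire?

Natural term of SV-542763:
  Base: filing + 24 years → 4 August 2027.
  Product Clearance Extension: 920 days (within the 1811-day cap) → +920 days → 9 February 2030.
Expiry of referenced patent SV-11692:
  Base: filing + 24 years → 16 April 2027.
  Product Clearance Extension: 2084 days claimed exceeds the 1811-day cap, so +1811 days → 31 March 2032.
  Opposition Stay Credit: +224 days → 10 November 2032.
Terminal disclaimer: SV-542763 expires on the earlier of 9 February 2030 and 10 November 2032.

February 9, 2030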